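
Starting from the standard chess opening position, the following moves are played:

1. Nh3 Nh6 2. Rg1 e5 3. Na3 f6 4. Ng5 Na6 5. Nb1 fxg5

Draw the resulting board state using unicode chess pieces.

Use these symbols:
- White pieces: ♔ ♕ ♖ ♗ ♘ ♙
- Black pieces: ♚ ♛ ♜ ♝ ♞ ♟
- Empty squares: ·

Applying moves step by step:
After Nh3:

♜ ♞ ♝ ♛ ♚ ♝ ♞ ♜
♟ ♟ ♟ ♟ ♟ ♟ ♟ ♟
· · · · · · · ·
· · · · · · · ·
· · · · · · · ·
· · · · · · · ♘
♙ ♙ ♙ ♙ ♙ ♙ ♙ ♙
♖ ♘ ♗ ♕ ♔ ♗ · ♖


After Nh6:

♜ ♞ ♝ ♛ ♚ ♝ · ♜
♟ ♟ ♟ ♟ ♟ ♟ ♟ ♟
· · · · · · · ♞
· · · · · · · ·
· · · · · · · ·
· · · · · · · ♘
♙ ♙ ♙ ♙ ♙ ♙ ♙ ♙
♖ ♘ ♗ ♕ ♔ ♗ · ♖


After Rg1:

♜ ♞ ♝ ♛ ♚ ♝ · ♜
♟ ♟ ♟ ♟ ♟ ♟ ♟ ♟
· · · · · · · ♞
· · · · · · · ·
· · · · · · · ·
· · · · · · · ♘
♙ ♙ ♙ ♙ ♙ ♙ ♙ ♙
♖ ♘ ♗ ♕ ♔ ♗ ♖ ·


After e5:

♜ ♞ ♝ ♛ ♚ ♝ · ♜
♟ ♟ ♟ ♟ · ♟ ♟ ♟
· · · · · · · ♞
· · · · ♟ · · ·
· · · · · · · ·
· · · · · · · ♘
♙ ♙ ♙ ♙ ♙ ♙ ♙ ♙
♖ ♘ ♗ ♕ ♔ ♗ ♖ ·


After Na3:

♜ ♞ ♝ ♛ ♚ ♝ · ♜
♟ ♟ ♟ ♟ · ♟ ♟ ♟
· · · · · · · ♞
· · · · ♟ · · ·
· · · · · · · ·
♘ · · · · · · ♘
♙ ♙ ♙ ♙ ♙ ♙ ♙ ♙
♖ · ♗ ♕ ♔ ♗ ♖ ·


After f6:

♜ ♞ ♝ ♛ ♚ ♝ · ♜
♟ ♟ ♟ ♟ · · ♟ ♟
· · · · · ♟ · ♞
· · · · ♟ · · ·
· · · · · · · ·
♘ · · · · · · ♘
♙ ♙ ♙ ♙ ♙ ♙ ♙ ♙
♖ · ♗ ♕ ♔ ♗ ♖ ·


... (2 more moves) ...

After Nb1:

♜ · ♝ ♛ ♚ ♝ · ♜
♟ ♟ ♟ ♟ · · ♟ ♟
♞ · · · · ♟ · ♞
· · · · ♟ · ♘ ·
· · · · · · · ·
· · · · · · · ·
♙ ♙ ♙ ♙ ♙ ♙ ♙ ♙
♖ ♘ ♗ ♕ ♔ ♗ ♖ ·


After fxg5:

♜ · ♝ ♛ ♚ ♝ · ♜
♟ ♟ ♟ ♟ · · ♟ ♟
♞ · · · · · · ♞
· · · · ♟ · ♟ ·
· · · · · · · ·
· · · · · · · ·
♙ ♙ ♙ ♙ ♙ ♙ ♙ ♙
♖ ♘ ♗ ♕ ♔ ♗ ♖ ·



  a b c d e f g h
  ─────────────────
8│♜ · ♝ ♛ ♚ ♝ · ♜│8
7│♟ ♟ ♟ ♟ · · ♟ ♟│7
6│♞ · · · · · · ♞│6
5│· · · · ♟ · ♟ ·│5
4│· · · · · · · ·│4
3│· · · · · · · ·│3
2│♙ ♙ ♙ ♙ ♙ ♙ ♙ ♙│2
1│♖ ♘ ♗ ♕ ♔ ♗ ♖ ·│1
  ─────────────────
  a b c d e f g h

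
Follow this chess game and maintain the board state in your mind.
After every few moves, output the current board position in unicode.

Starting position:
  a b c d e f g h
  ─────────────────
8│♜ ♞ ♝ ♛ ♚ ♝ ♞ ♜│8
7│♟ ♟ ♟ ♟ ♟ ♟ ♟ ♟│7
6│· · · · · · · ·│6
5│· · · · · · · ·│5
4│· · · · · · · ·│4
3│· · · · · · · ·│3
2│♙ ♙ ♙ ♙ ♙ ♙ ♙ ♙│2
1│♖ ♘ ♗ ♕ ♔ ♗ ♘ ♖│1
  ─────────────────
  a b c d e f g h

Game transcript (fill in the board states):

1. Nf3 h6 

  a b c d e f g h
  ─────────────────
8│♜ ♞ ♝ ♛ ♚ ♝ ♞ ♜│8
7│♟ ♟ ♟ ♟ ♟ ♟ ♟ ·│7
6│· · · · · · · ♟│6
5│· · · · · · · ·│5
4│· · · · · · · ·│4
3│· · · · · ♘ · ·│3
2│♙ ♙ ♙ ♙ ♙ ♙ ♙ ♙│2
1│♖ ♘ ♗ ♕ ♔ ♗ · ♖│1
  ─────────────────
  a b c d e f g h

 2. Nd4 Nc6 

  a b c d e f g h
  ─────────────────
8│♜ · ♝ ♛ ♚ ♝ ♞ ♜│8
7│♟ ♟ ♟ ♟ ♟ ♟ ♟ ·│7
6│· · ♞ · · · · ♟│6
5│· · · · · · · ·│5
4│· · · ♘ · · · ·│4
3│· · · · · · · ·│3
2│♙ ♙ ♙ ♙ ♙ ♙ ♙ ♙│2
1│♖ ♘ ♗ ♕ ♔ ♗ · ♖│1
  ─────────────────
  a b c d e f g h

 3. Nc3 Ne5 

  a b c d e f g h
  ─────────────────
8│♜ · ♝ ♛ ♚ ♝ ♞ ♜│8
7│♟ ♟ ♟ ♟ ♟ ♟ ♟ ·│7
6│· · · · · · · ♟│6
5│· · · · ♞ · · ·│5
4│· · · ♘ · · · ·│4
3│· · ♘ · · · · ·│3
2│♙ ♙ ♙ ♙ ♙ ♙ ♙ ♙│2
1│♖ · ♗ ♕ ♔ ♗ · ♖│1
  ─────────────────
  a b c d e f g h



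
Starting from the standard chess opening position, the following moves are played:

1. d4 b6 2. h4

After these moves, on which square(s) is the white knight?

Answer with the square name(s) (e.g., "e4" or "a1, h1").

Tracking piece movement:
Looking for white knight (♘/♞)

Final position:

  a b c d e f g h
  ─────────────────
8│♜ ♞ ♝ ♛ ♚ ♝ ♞ ♜│8
7│♟ · ♟ ♟ ♟ ♟ ♟ ♟│7
6│· ♟ · · · · · ·│6
5│· · · · · · · ·│5
4│· · · ♙ · · · ♙│4
3│· · · · · · · ·│3
2│♙ ♙ ♙ · ♙ ♙ ♙ ·│2
1│♖ ♘ ♗ ♕ ♔ ♗ ♘ ♖│1
  ─────────────────
  a b c d e f g h


b1, g1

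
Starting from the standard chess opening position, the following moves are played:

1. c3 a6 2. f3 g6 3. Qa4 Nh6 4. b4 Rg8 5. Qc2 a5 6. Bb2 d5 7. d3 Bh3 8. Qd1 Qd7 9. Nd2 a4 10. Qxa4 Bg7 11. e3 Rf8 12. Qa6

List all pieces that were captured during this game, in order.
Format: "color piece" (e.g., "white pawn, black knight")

Tracking captures:
  Qxa4: captured black pawn

black pawn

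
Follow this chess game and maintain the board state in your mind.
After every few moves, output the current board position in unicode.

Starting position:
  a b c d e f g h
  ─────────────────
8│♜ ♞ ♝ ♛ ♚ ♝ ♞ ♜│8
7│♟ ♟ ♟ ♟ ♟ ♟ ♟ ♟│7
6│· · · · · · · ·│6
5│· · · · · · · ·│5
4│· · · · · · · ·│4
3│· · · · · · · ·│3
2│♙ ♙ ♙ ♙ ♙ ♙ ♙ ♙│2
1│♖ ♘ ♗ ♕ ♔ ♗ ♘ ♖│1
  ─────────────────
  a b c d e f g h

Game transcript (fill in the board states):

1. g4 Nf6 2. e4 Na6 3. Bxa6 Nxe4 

  a b c d e f g h
  ─────────────────
8│♜ · ♝ ♛ ♚ ♝ · ♜│8
7│♟ ♟ ♟ ♟ ♟ ♟ ♟ ♟│7
6│♗ · · · · · · ·│6
5│· · · · · · · ·│5
4│· · · · ♞ · ♙ ·│4
3│· · · · · · · ·│3
2│♙ ♙ ♙ ♙ · ♙ · ♙│2
1│♖ ♘ ♗ ♕ ♔ · ♘ ♖│1
  ─────────────────
  a b c d e f g h

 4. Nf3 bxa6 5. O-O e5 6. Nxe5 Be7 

  a b c d e f g h
  ─────────────────
8│♜ · ♝ ♛ ♚ · · ♜│8
7│♟ · ♟ ♟ ♝ ♟ ♟ ♟│7
6│♟ · · · · · · ·│6
5│· · · · ♘ · · ·│5
4│· · · · ♞ · ♙ ·│4
3│· · · · · · · ·│3
2│♙ ♙ ♙ ♙ · ♙ · ♙│2
1│♖ ♘ ♗ ♕ · ♖ ♔ ·│1
  ─────────────────
  a b c d e f g h

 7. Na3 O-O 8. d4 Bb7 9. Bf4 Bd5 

  a b c d e f g h
  ─────────────────
8│♜ · · ♛ · ♜ ♚ ·│8
7│♟ · ♟ ♟ ♝ ♟ ♟ ♟│7
6│♟ · · · · · · ·│6
5│· · · ♝ ♘ · · ·│5
4│· · · ♙ ♞ ♗ ♙ ·│4
3│♘ · · · · · · ·│3
2│♙ ♙ ♙ · · ♙ · ♙│2
1│♖ · · ♕ · ♖ ♔ ·│1
  ─────────────────
  a b c d e f g h

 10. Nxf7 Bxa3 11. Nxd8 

  a b c d e f g h
  ─────────────────
8│♜ · · ♘ · ♜ ♚ ·│8
7│♟ · ♟ ♟ · · ♟ ♟│7
6│♟ · · · · · · ·│6
5│· · · ♝ · · · ·│5
4│· · · ♙ ♞ ♗ ♙ ·│4
3│♝ · · · · · · ·│3
2│♙ ♙ ♙ · · ♙ · ♙│2
1│♖ · · ♕ · ♖ ♔ ·│1
  ─────────────────
  a b c d e f g h


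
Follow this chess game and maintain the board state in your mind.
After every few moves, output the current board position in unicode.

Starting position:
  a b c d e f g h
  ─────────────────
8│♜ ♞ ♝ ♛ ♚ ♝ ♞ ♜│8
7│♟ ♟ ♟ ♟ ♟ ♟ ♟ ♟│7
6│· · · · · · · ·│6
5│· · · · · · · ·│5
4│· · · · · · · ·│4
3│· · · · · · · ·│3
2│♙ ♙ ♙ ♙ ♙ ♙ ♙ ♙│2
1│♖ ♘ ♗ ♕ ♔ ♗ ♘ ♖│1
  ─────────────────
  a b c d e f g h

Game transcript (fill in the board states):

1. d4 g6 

  a b c d e f g h
  ─────────────────
8│♜ ♞ ♝ ♛ ♚ ♝ ♞ ♜│8
7│♟ ♟ ♟ ♟ ♟ ♟ · ♟│7
6│· · · · · · ♟ ·│6
5│· · · · · · · ·│5
4│· · · ♙ · · · ·│4
3│· · · · · · · ·│3
2│♙ ♙ ♙ · ♙ ♙ ♙ ♙│2
1│♖ ♘ ♗ ♕ ♔ ♗ ♘ ♖│1
  ─────────────────
  a b c d e f g h

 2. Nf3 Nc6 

  a b c d e f g h
  ─────────────────
8│♜ · ♝ ♛ ♚ ♝ ♞ ♜│8
7│♟ ♟ ♟ ♟ ♟ ♟ · ♟│7
6│· · ♞ · · · ♟ ·│6
5│· · · · · · · ·│5
4│· · · ♙ · · · ·│4
3│· · · · · ♘ · ·│3
2│♙ ♙ ♙ · ♙ ♙ ♙ ♙│2
1│♖ ♘ ♗ ♕ ♔ ♗ · ♖│1
  ─────────────────
  a b c d e f g h

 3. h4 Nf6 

  a b c d e f g h
  ─────────────────
8│♜ · ♝ ♛ ♚ ♝ · ♜│8
7│♟ ♟ ♟ ♟ ♟ ♟ · ♟│7
6│· · ♞ · · ♞ ♟ ·│6
5│· · · · · · · ·│5
4│· · · ♙ · · · ♙│4
3│· · · · · ♘ · ·│3
2│♙ ♙ ♙ · ♙ ♙ ♙ ·│2
1│♖ ♘ ♗ ♕ ♔ ♗ · ♖│1
  ─────────────────
  a b c d e f g h

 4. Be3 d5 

  a b c d e f g h
  ─────────────────
8│♜ · ♝ ♛ ♚ ♝ · ♜│8
7│♟ ♟ ♟ · ♟ ♟ · ♟│7
6│· · ♞ · · ♞ ♟ ·│6
5│· · · ♟ · · · ·│5
4│· · · ♙ · · · ♙│4
3│· · · · ♗ ♘ · ·│3
2│♙ ♙ ♙ · ♙ ♙ ♙ ·│2
1│♖ ♘ · ♕ ♔ ♗ · ♖│1
  ─────────────────
  a b c d e f g h

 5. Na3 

  a b c d e f g h
  ─────────────────
8│♜ · ♝ ♛ ♚ ♝ · ♜│8
7│♟ ♟ ♟ · ♟ ♟ · ♟│7
6│· · ♞ · · ♞ ♟ ·│6
5│· · · ♟ · · · ·│5
4│· · · ♙ · · · ♙│4
3│♘ · · · ♗ ♘ · ·│3
2│♙ ♙ ♙ · ♙ ♙ ♙ ·│2
1│♖ · · ♕ ♔ ♗ · ♖│1
  ─────────────────
  a b c d e f g h


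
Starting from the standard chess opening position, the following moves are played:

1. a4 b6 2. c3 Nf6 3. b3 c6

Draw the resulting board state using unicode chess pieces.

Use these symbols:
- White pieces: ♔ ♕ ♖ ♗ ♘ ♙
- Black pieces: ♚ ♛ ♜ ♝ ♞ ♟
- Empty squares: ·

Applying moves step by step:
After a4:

♜ ♞ ♝ ♛ ♚ ♝ ♞ ♜
♟ ♟ ♟ ♟ ♟ ♟ ♟ ♟
· · · · · · · ·
· · · · · · · ·
♙ · · · · · · ·
· · · · · · · ·
· ♙ ♙ ♙ ♙ ♙ ♙ ♙
♖ ♘ ♗ ♕ ♔ ♗ ♘ ♖


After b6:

♜ ♞ ♝ ♛ ♚ ♝ ♞ ♜
♟ · ♟ ♟ ♟ ♟ ♟ ♟
· ♟ · · · · · ·
· · · · · · · ·
♙ · · · · · · ·
· · · · · · · ·
· ♙ ♙ ♙ ♙ ♙ ♙ ♙
♖ ♘ ♗ ♕ ♔ ♗ ♘ ♖


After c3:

♜ ♞ ♝ ♛ ♚ ♝ ♞ ♜
♟ · ♟ ♟ ♟ ♟ ♟ ♟
· ♟ · · · · · ·
· · · · · · · ·
♙ · · · · · · ·
· · ♙ · · · · ·
· ♙ · ♙ ♙ ♙ ♙ ♙
♖ ♘ ♗ ♕ ♔ ♗ ♘ ♖


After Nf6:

♜ ♞ ♝ ♛ ♚ ♝ · ♜
♟ · ♟ ♟ ♟ ♟ ♟ ♟
· ♟ · · · ♞ · ·
· · · · · · · ·
♙ · · · · · · ·
· · ♙ · · · · ·
· ♙ · ♙ ♙ ♙ ♙ ♙
♖ ♘ ♗ ♕ ♔ ♗ ♘ ♖


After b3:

♜ ♞ ♝ ♛ ♚ ♝ · ♜
♟ · ♟ ♟ ♟ ♟ ♟ ♟
· ♟ · · · ♞ · ·
· · · · · · · ·
♙ · · · · · · ·
· ♙ ♙ · · · · ·
· · · ♙ ♙ ♙ ♙ ♙
♖ ♘ ♗ ♕ ♔ ♗ ♘ ♖


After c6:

♜ ♞ ♝ ♛ ♚ ♝ · ♜
♟ · · ♟ ♟ ♟ ♟ ♟
· ♟ ♟ · · ♞ · ·
· · · · · · · ·
♙ · · · · · · ·
· ♙ ♙ · · · · ·
· · · ♙ ♙ ♙ ♙ ♙
♖ ♘ ♗ ♕ ♔ ♗ ♘ ♖



  a b c d e f g h
  ─────────────────
8│♜ ♞ ♝ ♛ ♚ ♝ · ♜│8
7│♟ · · ♟ ♟ ♟ ♟ ♟│7
6│· ♟ ♟ · · ♞ · ·│6
5│· · · · · · · ·│5
4│♙ · · · · · · ·│4
3│· ♙ ♙ · · · · ·│3
2│· · · ♙ ♙ ♙ ♙ ♙│2
1│♖ ♘ ♗ ♕ ♔ ♗ ♘ ♖│1
  ─────────────────
  a b c d e f g h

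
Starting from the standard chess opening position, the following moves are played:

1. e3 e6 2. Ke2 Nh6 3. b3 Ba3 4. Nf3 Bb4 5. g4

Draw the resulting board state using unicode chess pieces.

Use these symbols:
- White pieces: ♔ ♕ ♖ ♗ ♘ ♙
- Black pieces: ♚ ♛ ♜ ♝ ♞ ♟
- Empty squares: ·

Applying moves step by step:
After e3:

♜ ♞ ♝ ♛ ♚ ♝ ♞ ♜
♟ ♟ ♟ ♟ ♟ ♟ ♟ ♟
· · · · · · · ·
· · · · · · · ·
· · · · · · · ·
· · · · ♙ · · ·
♙ ♙ ♙ ♙ · ♙ ♙ ♙
♖ ♘ ♗ ♕ ♔ ♗ ♘ ♖


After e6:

♜ ♞ ♝ ♛ ♚ ♝ ♞ ♜
♟ ♟ ♟ ♟ · ♟ ♟ ♟
· · · · ♟ · · ·
· · · · · · · ·
· · · · · · · ·
· · · · ♙ · · ·
♙ ♙ ♙ ♙ · ♙ ♙ ♙
♖ ♘ ♗ ♕ ♔ ♗ ♘ ♖


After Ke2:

♜ ♞ ♝ ♛ ♚ ♝ ♞ ♜
♟ ♟ ♟ ♟ · ♟ ♟ ♟
· · · · ♟ · · ·
· · · · · · · ·
· · · · · · · ·
· · · · ♙ · · ·
♙ ♙ ♙ ♙ ♔ ♙ ♙ ♙
♖ ♘ ♗ ♕ · ♗ ♘ ♖


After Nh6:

♜ ♞ ♝ ♛ ♚ ♝ · ♜
♟ ♟ ♟ ♟ · ♟ ♟ ♟
· · · · ♟ · · ♞
· · · · · · · ·
· · · · · · · ·
· · · · ♙ · · ·
♙ ♙ ♙ ♙ ♔ ♙ ♙ ♙
♖ ♘ ♗ ♕ · ♗ ♘ ♖


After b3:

♜ ♞ ♝ ♛ ♚ ♝ · ♜
♟ ♟ ♟ ♟ · ♟ ♟ ♟
· · · · ♟ · · ♞
· · · · · · · ·
· · · · · · · ·
· ♙ · · ♙ · · ·
♙ · ♙ ♙ ♔ ♙ ♙ ♙
♖ ♘ ♗ ♕ · ♗ ♘ ♖


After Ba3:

♜ ♞ ♝ ♛ ♚ · · ♜
♟ ♟ ♟ ♟ · ♟ ♟ ♟
· · · · ♟ · · ♞
· · · · · · · ·
· · · · · · · ·
♝ ♙ · · ♙ · · ·
♙ · ♙ ♙ ♔ ♙ ♙ ♙
♖ ♘ ♗ ♕ · ♗ ♘ ♖


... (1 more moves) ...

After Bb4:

♜ ♞ ♝ ♛ ♚ · · ♜
♟ ♟ ♟ ♟ · ♟ ♟ ♟
· · · · ♟ · · ♞
· · · · · · · ·
· ♝ · · · · · ·
· ♙ · · ♙ ♘ · ·
♙ · ♙ ♙ ♔ ♙ ♙ ♙
♖ ♘ ♗ ♕ · ♗ · ♖


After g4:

♜ ♞ ♝ ♛ ♚ · · ♜
♟ ♟ ♟ ♟ · ♟ ♟ ♟
· · · · ♟ · · ♞
· · · · · · · ·
· ♝ · · · · ♙ ·
· ♙ · · ♙ ♘ · ·
♙ · ♙ ♙ ♔ ♙ · ♙
♖ ♘ ♗ ♕ · ♗ · ♖



  a b c d e f g h
  ─────────────────
8│♜ ♞ ♝ ♛ ♚ · · ♜│8
7│♟ ♟ ♟ ♟ · ♟ ♟ ♟│7
6│· · · · ♟ · · ♞│6
5│· · · · · · · ·│5
4│· ♝ · · · · ♙ ·│4
3│· ♙ · · ♙ ♘ · ·│3
2│♙ · ♙ ♙ ♔ ♙ · ♙│2
1│♖ ♘ ♗ ♕ · ♗ · ♖│1
  ─────────────────
  a b c d e f g h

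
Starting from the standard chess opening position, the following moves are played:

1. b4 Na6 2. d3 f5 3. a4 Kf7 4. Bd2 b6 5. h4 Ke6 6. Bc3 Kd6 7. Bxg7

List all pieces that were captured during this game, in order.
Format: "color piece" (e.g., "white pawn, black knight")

Tracking captures:
  Bxg7: captured black pawn

black pawn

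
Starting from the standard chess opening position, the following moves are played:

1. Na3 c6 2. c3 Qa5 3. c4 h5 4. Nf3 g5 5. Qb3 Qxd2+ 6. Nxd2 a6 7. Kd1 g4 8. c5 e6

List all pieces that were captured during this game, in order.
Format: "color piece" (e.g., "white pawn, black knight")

Tracking captures:
  Qxd2+: captured white pawn
  Nxd2: captured black queen

white pawn, black queen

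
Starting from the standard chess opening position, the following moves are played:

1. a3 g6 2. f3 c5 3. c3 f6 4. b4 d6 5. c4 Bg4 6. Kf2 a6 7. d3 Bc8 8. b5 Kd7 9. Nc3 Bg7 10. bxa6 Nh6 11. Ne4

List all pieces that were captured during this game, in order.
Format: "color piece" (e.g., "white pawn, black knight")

Tracking captures:
  bxa6: captured black pawn

black pawn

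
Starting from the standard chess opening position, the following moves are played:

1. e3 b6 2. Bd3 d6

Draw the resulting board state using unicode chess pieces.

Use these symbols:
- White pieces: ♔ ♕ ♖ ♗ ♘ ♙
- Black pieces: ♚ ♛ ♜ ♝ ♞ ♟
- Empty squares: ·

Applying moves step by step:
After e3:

♜ ♞ ♝ ♛ ♚ ♝ ♞ ♜
♟ ♟ ♟ ♟ ♟ ♟ ♟ ♟
· · · · · · · ·
· · · · · · · ·
· · · · · · · ·
· · · · ♙ · · ·
♙ ♙ ♙ ♙ · ♙ ♙ ♙
♖ ♘ ♗ ♕ ♔ ♗ ♘ ♖


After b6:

♜ ♞ ♝ ♛ ♚ ♝ ♞ ♜
♟ · ♟ ♟ ♟ ♟ ♟ ♟
· ♟ · · · · · ·
· · · · · · · ·
· · · · · · · ·
· · · · ♙ · · ·
♙ ♙ ♙ ♙ · ♙ ♙ ♙
♖ ♘ ♗ ♕ ♔ ♗ ♘ ♖


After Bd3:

♜ ♞ ♝ ♛ ♚ ♝ ♞ ♜
♟ · ♟ ♟ ♟ ♟ ♟ ♟
· ♟ · · · · · ·
· · · · · · · ·
· · · · · · · ·
· · · ♗ ♙ · · ·
♙ ♙ ♙ ♙ · ♙ ♙ ♙
♖ ♘ ♗ ♕ ♔ · ♘ ♖


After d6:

♜ ♞ ♝ ♛ ♚ ♝ ♞ ♜
♟ · ♟ · ♟ ♟ ♟ ♟
· ♟ · ♟ · · · ·
· · · · · · · ·
· · · · · · · ·
· · · ♗ ♙ · · ·
♙ ♙ ♙ ♙ · ♙ ♙ ♙
♖ ♘ ♗ ♕ ♔ · ♘ ♖



  a b c d e f g h
  ─────────────────
8│♜ ♞ ♝ ♛ ♚ ♝ ♞ ♜│8
7│♟ · ♟ · ♟ ♟ ♟ ♟│7
6│· ♟ · ♟ · · · ·│6
5│· · · · · · · ·│5
4│· · · · · · · ·│4
3│· · · ♗ ♙ · · ·│3
2│♙ ♙ ♙ ♙ · ♙ ♙ ♙│2
1│♖ ♘ ♗ ♕ ♔ · ♘ ♖│1
  ─────────────────
  a b c d e f g h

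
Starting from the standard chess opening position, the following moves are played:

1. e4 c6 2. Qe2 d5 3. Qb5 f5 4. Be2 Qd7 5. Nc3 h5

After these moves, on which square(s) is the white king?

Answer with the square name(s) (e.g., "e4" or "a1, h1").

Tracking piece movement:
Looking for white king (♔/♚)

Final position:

  a b c d e f g h
  ─────────────────
8│♜ ♞ ♝ · ♚ ♝ ♞ ♜│8
7│♟ ♟ · ♛ ♟ · ♟ ·│7
6│· · ♟ · · · · ·│6
5│· ♕ · ♟ · ♟ · ♟│5
4│· · · · ♙ · · ·│4
3│· · ♘ · · · · ·│3
2│♙ ♙ ♙ ♙ ♗ ♙ ♙ ♙│2
1│♖ · ♗ · ♔ · ♘ ♖│1
  ─────────────────
  a b c d e f g h


e1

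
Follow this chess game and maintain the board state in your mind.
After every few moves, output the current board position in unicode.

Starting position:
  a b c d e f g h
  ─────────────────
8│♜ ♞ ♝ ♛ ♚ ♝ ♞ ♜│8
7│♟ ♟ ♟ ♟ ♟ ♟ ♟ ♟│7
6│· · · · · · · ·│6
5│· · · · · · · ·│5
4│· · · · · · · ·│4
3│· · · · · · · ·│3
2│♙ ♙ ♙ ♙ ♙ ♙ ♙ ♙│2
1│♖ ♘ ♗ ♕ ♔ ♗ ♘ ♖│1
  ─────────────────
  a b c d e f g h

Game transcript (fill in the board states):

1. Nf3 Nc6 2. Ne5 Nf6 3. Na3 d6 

  a b c d e f g h
  ─────────────────
8│♜ · ♝ ♛ ♚ ♝ · ♜│8
7│♟ ♟ ♟ · ♟ ♟ ♟ ♟│7
6│· · ♞ ♟ · ♞ · ·│6
5│· · · · ♘ · · ·│5
4│· · · · · · · ·│4
3│♘ · · · · · · ·│3
2│♙ ♙ ♙ ♙ ♙ ♙ ♙ ♙│2
1│♖ · ♗ ♕ ♔ ♗ · ♖│1
  ─────────────────
  a b c d e f g h

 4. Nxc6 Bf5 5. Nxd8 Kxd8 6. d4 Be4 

  a b c d e f g h
  ─────────────────
8│♜ · · ♚ · ♝ · ♜│8
7│♟ ♟ ♟ · ♟ ♟ ♟ ♟│7
6│· · · ♟ · ♞ · ·│6
5│· · · · · · · ·│5
4│· · · ♙ ♝ · · ·│4
3│♘ · · · · · · ·│3
2│♙ ♙ ♙ · ♙ ♙ ♙ ♙│2
1│♖ · ♗ ♕ ♔ ♗ · ♖│1
  ─────────────────
  a b c d e f g h

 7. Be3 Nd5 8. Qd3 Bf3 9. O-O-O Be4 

  a b c d e f g h
  ─────────────────
8│♜ · · ♚ · ♝ · ♜│8
7│♟ ♟ ♟ · ♟ ♟ ♟ ♟│7
6│· · · ♟ · · · ·│6
5│· · · ♞ · · · ·│5
4│· · · ♙ ♝ · · ·│4
3│♘ · · ♕ ♗ · · ·│3
2│♙ ♙ ♙ · ♙ ♙ ♙ ♙│2
1│· · ♔ ♖ · ♗ · ♖│1
  ─────────────────
  a b c d e f g h

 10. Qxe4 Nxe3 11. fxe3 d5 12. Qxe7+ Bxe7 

  a b c d e f g h
  ─────────────────
8│♜ · · ♚ · · · ♜│8
7│♟ ♟ ♟ · ♝ ♟ ♟ ♟│7
6│· · · · · · · ·│6
5│· · · ♟ · · · ·│5
4│· · · ♙ · · · ·│4
3│♘ · · · ♙ · · ·│3
2│♙ ♙ ♙ · ♙ · ♙ ♙│2
1│· · ♔ ♖ · ♗ · ♖│1
  ─────────────────
  a b c d e f g h

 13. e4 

  a b c d e f g h
  ─────────────────
8│♜ · · ♚ · · · ♜│8
7│♟ ♟ ♟ · ♝ ♟ ♟ ♟│7
6│· · · · · · · ·│6
5│· · · ♟ · · · ·│5
4│· · · ♙ ♙ · · ·│4
3│♘ · · · · · · ·│3
2│♙ ♙ ♙ · ♙ · ♙ ♙│2
1│· · ♔ ♖ · ♗ · ♖│1
  ─────────────────
  a b c d e f g h


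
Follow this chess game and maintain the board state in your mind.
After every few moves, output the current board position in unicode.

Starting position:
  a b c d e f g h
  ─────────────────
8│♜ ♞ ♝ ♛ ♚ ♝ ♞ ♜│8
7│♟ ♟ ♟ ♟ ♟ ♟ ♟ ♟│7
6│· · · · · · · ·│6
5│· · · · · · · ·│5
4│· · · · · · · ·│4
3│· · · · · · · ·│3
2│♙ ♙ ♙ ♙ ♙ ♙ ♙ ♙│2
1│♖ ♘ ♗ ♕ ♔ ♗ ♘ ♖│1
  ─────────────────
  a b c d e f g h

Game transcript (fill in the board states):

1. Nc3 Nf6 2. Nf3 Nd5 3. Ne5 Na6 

  a b c d e f g h
  ─────────────────
8│♜ · ♝ ♛ ♚ ♝ · ♜│8
7│♟ ♟ ♟ ♟ ♟ ♟ ♟ ♟│7
6│♞ · · · · · · ·│6
5│· · · ♞ ♘ · · ·│5
4│· · · · · · · ·│4
3│· · ♘ · · · · ·│3
2│♙ ♙ ♙ ♙ ♙ ♙ ♙ ♙│2
1│♖ · ♗ ♕ ♔ ♗ · ♖│1
  ─────────────────
  a b c d e f g h

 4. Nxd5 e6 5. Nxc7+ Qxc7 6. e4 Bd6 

  a b c d e f g h
  ─────────────────
8│♜ · ♝ · ♚ · · ♜│8
7│♟ ♟ ♛ ♟ · ♟ ♟ ♟│7
6│♞ · · ♝ ♟ · · ·│6
5│· · · · ♘ · · ·│5
4│· · · · ♙ · · ·│4
3│· · · · · · · ·│3
2│♙ ♙ ♙ ♙ · ♙ ♙ ♙│2
1│♖ · ♗ ♕ ♔ ♗ · ♖│1
  ─────────────────
  a b c d e f g h

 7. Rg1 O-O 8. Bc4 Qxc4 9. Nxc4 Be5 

  a b c d e f g h
  ─────────────────
8│♜ · ♝ · · ♜ ♚ ·│8
7│♟ ♟ · ♟ · ♟ ♟ ♟│7
6│♞ · · · ♟ · · ·│6
5│· · · · ♝ · · ·│5
4│· · ♘ · ♙ · · ·│4
3│· · · · · · · ·│3
2│♙ ♙ ♙ ♙ · ♙ ♙ ♙│2
1│♖ · ♗ ♕ ♔ · ♖ ·│1
  ─────────────────
  a b c d e f g h

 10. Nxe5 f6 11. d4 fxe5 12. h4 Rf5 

  a b c d e f g h
  ─────────────────
8│♜ · ♝ · · · ♚ ·│8
7│♟ ♟ · ♟ · · ♟ ♟│7
6│♞ · · · ♟ · · ·│6
5│· · · · ♟ ♜ · ·│5
4│· · · ♙ ♙ · · ♙│4
3│· · · · · · · ·│3
2│♙ ♙ ♙ · · ♙ ♙ ·│2
1│♖ · ♗ ♕ ♔ · ♖ ·│1
  ─────────────────
  a b c d e f g h

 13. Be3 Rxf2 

  a b c d e f g h
  ─────────────────
8│♜ · ♝ · · · ♚ ·│8
7│♟ ♟ · ♟ · · ♟ ♟│7
6│♞ · · · ♟ · · ·│6
5│· · · · ♟ · · ·│5
4│· · · ♙ ♙ · · ♙│4
3│· · · · ♗ · · ·│3
2│♙ ♙ ♙ · · ♜ ♙ ·│2
1│♖ · · ♕ ♔ · ♖ ·│1
  ─────────────────
  a b c d e f g h


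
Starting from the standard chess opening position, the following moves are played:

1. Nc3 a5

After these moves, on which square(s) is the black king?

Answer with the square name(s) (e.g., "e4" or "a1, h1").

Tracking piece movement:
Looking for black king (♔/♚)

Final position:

  a b c d e f g h
  ─────────────────
8│♜ ♞ ♝ ♛ ♚ ♝ ♞ ♜│8
7│· ♟ ♟ ♟ ♟ ♟ ♟ ♟│7
6│· · · · · · · ·│6
5│♟ · · · · · · ·│5
4│· · · · · · · ·│4
3│· · ♘ · · · · ·│3
2│♙ ♙ ♙ ♙ ♙ ♙ ♙ ♙│2
1│♖ · ♗ ♕ ♔ ♗ ♘ ♖│1
  ─────────────────
  a b c d e f g h


e8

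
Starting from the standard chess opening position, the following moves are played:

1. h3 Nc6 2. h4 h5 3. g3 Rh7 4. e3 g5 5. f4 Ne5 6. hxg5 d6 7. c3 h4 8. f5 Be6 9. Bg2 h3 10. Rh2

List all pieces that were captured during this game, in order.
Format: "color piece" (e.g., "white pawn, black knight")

Tracking captures:
  hxg5: captured black pawn

black pawn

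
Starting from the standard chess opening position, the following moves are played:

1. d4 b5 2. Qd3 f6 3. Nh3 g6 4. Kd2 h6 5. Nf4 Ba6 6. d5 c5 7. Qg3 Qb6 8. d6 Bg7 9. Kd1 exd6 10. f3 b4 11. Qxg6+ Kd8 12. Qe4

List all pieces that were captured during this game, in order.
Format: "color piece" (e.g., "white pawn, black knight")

Tracking captures:
  exd6: captured white pawn
  Qxg6+: captured black pawn

white pawn, black pawn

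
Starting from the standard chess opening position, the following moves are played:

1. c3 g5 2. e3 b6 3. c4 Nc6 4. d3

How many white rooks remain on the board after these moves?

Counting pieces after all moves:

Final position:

  a b c d e f g h
  ─────────────────
8│♜ · ♝ ♛ ♚ ♝ ♞ ♜│8
7│♟ · ♟ ♟ ♟ ♟ · ♟│7
6│· ♟ ♞ · · · · ·│6
5│· · · · · · ♟ ·│5
4│· · ♙ · · · · ·│4
3│· · · ♙ ♙ · · ·│3
2│♙ ♙ · · · ♙ ♙ ♙│2
1│♖ ♘ ♗ ♕ ♔ ♗ ♘ ♖│1
  ─────────────────
  a b c d e f g h


2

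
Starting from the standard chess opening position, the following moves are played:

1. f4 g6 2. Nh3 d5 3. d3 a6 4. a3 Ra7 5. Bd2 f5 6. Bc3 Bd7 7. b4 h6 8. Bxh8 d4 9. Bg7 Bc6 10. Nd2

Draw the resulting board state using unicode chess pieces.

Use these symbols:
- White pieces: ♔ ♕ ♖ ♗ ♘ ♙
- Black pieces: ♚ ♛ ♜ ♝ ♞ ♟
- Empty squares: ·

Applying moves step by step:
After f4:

♜ ♞ ♝ ♛ ♚ ♝ ♞ ♜
♟ ♟ ♟ ♟ ♟ ♟ ♟ ♟
· · · · · · · ·
· · · · · · · ·
· · · · · ♙ · ·
· · · · · · · ·
♙ ♙ ♙ ♙ ♙ · ♙ ♙
♖ ♘ ♗ ♕ ♔ ♗ ♘ ♖


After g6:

♜ ♞ ♝ ♛ ♚ ♝ ♞ ♜
♟ ♟ ♟ ♟ ♟ ♟ · ♟
· · · · · · ♟ ·
· · · · · · · ·
· · · · · ♙ · ·
· · · · · · · ·
♙ ♙ ♙ ♙ ♙ · ♙ ♙
♖ ♘ ♗ ♕ ♔ ♗ ♘ ♖


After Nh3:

♜ ♞ ♝ ♛ ♚ ♝ ♞ ♜
♟ ♟ ♟ ♟ ♟ ♟ · ♟
· · · · · · ♟ ·
· · · · · · · ·
· · · · · ♙ · ·
· · · · · · · ♘
♙ ♙ ♙ ♙ ♙ · ♙ ♙
♖ ♘ ♗ ♕ ♔ ♗ · ♖


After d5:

♜ ♞ ♝ ♛ ♚ ♝ ♞ ♜
♟ ♟ ♟ · ♟ ♟ · ♟
· · · · · · ♟ ·
· · · ♟ · · · ·
· · · · · ♙ · ·
· · · · · · · ♘
♙ ♙ ♙ ♙ ♙ · ♙ ♙
♖ ♘ ♗ ♕ ♔ ♗ · ♖


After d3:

♜ ♞ ♝ ♛ ♚ ♝ ♞ ♜
♟ ♟ ♟ · ♟ ♟ · ♟
· · · · · · ♟ ·
· · · ♟ · · · ·
· · · · · ♙ · ·
· · · ♙ · · · ♘
♙ ♙ ♙ · ♙ · ♙ ♙
♖ ♘ ♗ ♕ ♔ ♗ · ♖


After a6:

♜ ♞ ♝ ♛ ♚ ♝ ♞ ♜
· ♟ ♟ · ♟ ♟ · ♟
♟ · · · · · ♟ ·
· · · ♟ · · · ·
· · · · · ♙ · ·
· · · ♙ · · · ♘
♙ ♙ ♙ · ♙ · ♙ ♙
♖ ♘ ♗ ♕ ♔ ♗ · ♖


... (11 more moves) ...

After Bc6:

· ♞ · ♛ ♚ ♝ ♞ ·
♜ ♟ ♟ · ♟ · ♗ ·
♟ · ♝ · · · ♟ ♟
· · · · · ♟ · ·
· ♙ · ♟ · ♙ · ·
♙ · · ♙ · · · ♘
· · ♙ · ♙ · ♙ ♙
♖ ♘ · ♕ ♔ ♗ · ♖


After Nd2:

· ♞ · ♛ ♚ ♝ ♞ ·
♜ ♟ ♟ · ♟ · ♗ ·
♟ · ♝ · · · ♟ ♟
· · · · · ♟ · ·
· ♙ · ♟ · ♙ · ·
♙ · · ♙ · · · ♘
· · ♙ ♘ ♙ · ♙ ♙
♖ · · ♕ ♔ ♗ · ♖



  a b c d e f g h
  ─────────────────
8│· ♞ · ♛ ♚ ♝ ♞ ·│8
7│♜ ♟ ♟ · ♟ · ♗ ·│7
6│♟ · ♝ · · · ♟ ♟│6
5│· · · · · ♟ · ·│5
4│· ♙ · ♟ · ♙ · ·│4
3│♙ · · ♙ · · · ♘│3
2│· · ♙ ♘ ♙ · ♙ ♙│2
1│♖ · · ♕ ♔ ♗ · ♖│1
  ─────────────────
  a b c d e f g h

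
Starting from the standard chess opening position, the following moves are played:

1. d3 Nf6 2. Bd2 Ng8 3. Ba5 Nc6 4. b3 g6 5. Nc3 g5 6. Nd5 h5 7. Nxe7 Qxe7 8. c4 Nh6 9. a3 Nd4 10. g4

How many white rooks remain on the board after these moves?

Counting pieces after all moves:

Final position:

  a b c d e f g h
  ─────────────────
8│♜ · ♝ · ♚ ♝ · ♜│8
7│♟ ♟ ♟ ♟ ♛ ♟ · ·│7
6│· · · · · · · ♞│6
5│♗ · · · · · ♟ ♟│5
4│· · ♙ ♞ · · ♙ ·│4
3│♙ ♙ · ♙ · · · ·│3
2│· · · · ♙ ♙ · ♙│2
1│♖ · · ♕ ♔ ♗ ♘ ♖│1
  ─────────────────
  a b c d e f g h


2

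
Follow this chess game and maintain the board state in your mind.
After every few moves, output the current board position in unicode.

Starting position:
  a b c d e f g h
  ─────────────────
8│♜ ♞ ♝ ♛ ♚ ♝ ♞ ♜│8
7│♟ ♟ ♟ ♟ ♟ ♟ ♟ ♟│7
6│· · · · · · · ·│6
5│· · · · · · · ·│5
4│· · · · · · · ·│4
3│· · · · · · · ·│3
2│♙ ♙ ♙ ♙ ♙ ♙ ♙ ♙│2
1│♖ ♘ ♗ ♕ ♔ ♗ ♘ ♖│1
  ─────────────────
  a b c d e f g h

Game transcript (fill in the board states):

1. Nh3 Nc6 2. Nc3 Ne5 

  a b c d e f g h
  ─────────────────
8│♜ · ♝ ♛ ♚ ♝ ♞ ♜│8
7│♟ ♟ ♟ ♟ ♟ ♟ ♟ ♟│7
6│· · · · · · · ·│6
5│· · · · ♞ · · ·│5
4│· · · · · · · ·│4
3│· · ♘ · · · · ♘│3
2│♙ ♙ ♙ ♙ ♙ ♙ ♙ ♙│2
1│♖ · ♗ ♕ ♔ ♗ · ♖│1
  ─────────────────
  a b c d e f g h

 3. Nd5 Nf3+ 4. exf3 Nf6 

  a b c d e f g h
  ─────────────────
8│♜ · ♝ ♛ ♚ ♝ · ♜│8
7│♟ ♟ ♟ ♟ ♟ ♟ ♟ ♟│7
6│· · · · · ♞ · ·│6
5│· · · ♘ · · · ·│5
4│· · · · · · · ·│4
3│· · · · · ♙ · ♘│3
2│♙ ♙ ♙ ♙ · ♙ ♙ ♙│2
1│♖ · ♗ ♕ ♔ ♗ · ♖│1
  ─────────────────
  a b c d e f g h

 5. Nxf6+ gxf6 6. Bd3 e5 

  a b c d e f g h
  ─────────────────
8│♜ · ♝ ♛ ♚ ♝ · ♜│8
7│♟ ♟ ♟ ♟ · ♟ · ♟│7
6│· · · · · ♟ · ·│6
5│· · · · ♟ · · ·│5
4│· · · · · · · ·│4
3│· · · ♗ · ♙ · ♘│3
2│♙ ♙ ♙ ♙ · ♙ ♙ ♙│2
1│♖ · ♗ ♕ ♔ · · ♖│1
  ─────────────────
  a b c d e f g h

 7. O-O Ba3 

  a b c d e f g h
  ─────────────────
8│♜ · ♝ ♛ ♚ · · ♜│8
7│♟ ♟ ♟ ♟ · ♟ · ♟│7
6│· · · · · ♟ · ·│6
5│· · · · ♟ · · ·│5
4│· · · · · · · ·│4
3│♝ · · ♗ · ♙ · ♘│3
2│♙ ♙ ♙ ♙ · ♙ ♙ ♙│2
1│♖ · ♗ ♕ · ♖ ♔ ·│1
  ─────────────────
  a b c d e f g h


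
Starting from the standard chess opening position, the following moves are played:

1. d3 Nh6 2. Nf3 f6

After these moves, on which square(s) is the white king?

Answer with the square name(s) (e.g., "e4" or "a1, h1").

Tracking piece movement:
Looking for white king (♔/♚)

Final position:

  a b c d e f g h
  ─────────────────
8│♜ ♞ ♝ ♛ ♚ ♝ · ♜│8
7│♟ ♟ ♟ ♟ ♟ · ♟ ♟│7
6│· · · · · ♟ · ♞│6
5│· · · · · · · ·│5
4│· · · · · · · ·│4
3│· · · ♙ · ♘ · ·│3
2│♙ ♙ ♙ · ♙ ♙ ♙ ♙│2
1│♖ ♘ ♗ ♕ ♔ ♗ · ♖│1
  ─────────────────
  a b c d e f g h


e1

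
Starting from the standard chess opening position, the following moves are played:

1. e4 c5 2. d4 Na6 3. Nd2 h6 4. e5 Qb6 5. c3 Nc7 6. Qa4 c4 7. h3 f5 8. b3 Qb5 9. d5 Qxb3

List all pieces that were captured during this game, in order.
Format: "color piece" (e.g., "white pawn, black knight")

Tracking captures:
  Qxb3: captured white pawn

white pawn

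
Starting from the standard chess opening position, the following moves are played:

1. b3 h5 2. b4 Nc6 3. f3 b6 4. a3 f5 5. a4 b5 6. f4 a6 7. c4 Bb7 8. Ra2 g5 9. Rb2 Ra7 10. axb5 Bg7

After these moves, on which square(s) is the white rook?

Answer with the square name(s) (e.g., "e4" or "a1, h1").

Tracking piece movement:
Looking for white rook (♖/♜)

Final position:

  a b c d e f g h
  ─────────────────
8│· · · ♛ ♚ · ♞ ♜│8
7│♜ ♝ ♟ ♟ ♟ · ♝ ·│7
6│♟ · ♞ · · · · ·│6
5│· ♙ · · · ♟ ♟ ♟│5
4│· ♙ ♙ · · ♙ · ·│4
3│· · · · · · · ·│3
2│· ♖ · ♙ ♙ · ♙ ♙│2
1│· ♘ ♗ ♕ ♔ ♗ ♘ ♖│1
  ─────────────────
  a b c d e f g h


b2, h1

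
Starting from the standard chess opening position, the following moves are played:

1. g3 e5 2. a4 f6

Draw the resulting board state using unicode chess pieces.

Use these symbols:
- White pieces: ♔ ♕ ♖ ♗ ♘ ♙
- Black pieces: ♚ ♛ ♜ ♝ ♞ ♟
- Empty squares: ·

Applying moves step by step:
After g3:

♜ ♞ ♝ ♛ ♚ ♝ ♞ ♜
♟ ♟ ♟ ♟ ♟ ♟ ♟ ♟
· · · · · · · ·
· · · · · · · ·
· · · · · · · ·
· · · · · · ♙ ·
♙ ♙ ♙ ♙ ♙ ♙ · ♙
♖ ♘ ♗ ♕ ♔ ♗ ♘ ♖


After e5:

♜ ♞ ♝ ♛ ♚ ♝ ♞ ♜
♟ ♟ ♟ ♟ · ♟ ♟ ♟
· · · · · · · ·
· · · · ♟ · · ·
· · · · · · · ·
· · · · · · ♙ ·
♙ ♙ ♙ ♙ ♙ ♙ · ♙
♖ ♘ ♗ ♕ ♔ ♗ ♘ ♖


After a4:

♜ ♞ ♝ ♛ ♚ ♝ ♞ ♜
♟ ♟ ♟ ♟ · ♟ ♟ ♟
· · · · · · · ·
· · · · ♟ · · ·
♙ · · · · · · ·
· · · · · · ♙ ·
· ♙ ♙ ♙ ♙ ♙ · ♙
♖ ♘ ♗ ♕ ♔ ♗ ♘ ♖


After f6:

♜ ♞ ♝ ♛ ♚ ♝ ♞ ♜
♟ ♟ ♟ ♟ · · ♟ ♟
· · · · · ♟ · ·
· · · · ♟ · · ·
♙ · · · · · · ·
· · · · · · ♙ ·
· ♙ ♙ ♙ ♙ ♙ · ♙
♖ ♘ ♗ ♕ ♔ ♗ ♘ ♖



  a b c d e f g h
  ─────────────────
8│♜ ♞ ♝ ♛ ♚ ♝ ♞ ♜│8
7│♟ ♟ ♟ ♟ · · ♟ ♟│7
6│· · · · · ♟ · ·│6
5│· · · · ♟ · · ·│5
4│♙ · · · · · · ·│4
3│· · · · · · ♙ ·│3
2│· ♙ ♙ ♙ ♙ ♙ · ♙│2
1│♖ ♘ ♗ ♕ ♔ ♗ ♘ ♖│1
  ─────────────────
  a b c d e f g h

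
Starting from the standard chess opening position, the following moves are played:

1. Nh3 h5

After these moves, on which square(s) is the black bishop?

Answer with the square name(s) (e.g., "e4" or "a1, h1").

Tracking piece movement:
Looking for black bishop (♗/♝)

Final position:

  a b c d e f g h
  ─────────────────
8│♜ ♞ ♝ ♛ ♚ ♝ ♞ ♜│8
7│♟ ♟ ♟ ♟ ♟ ♟ ♟ ·│7
6│· · · · · · · ·│6
5│· · · · · · · ♟│5
4│· · · · · · · ·│4
3│· · · · · · · ♘│3
2│♙ ♙ ♙ ♙ ♙ ♙ ♙ ♙│2
1│♖ ♘ ♗ ♕ ♔ ♗ · ♖│1
  ─────────────────
  a b c d e f g h


c8, f8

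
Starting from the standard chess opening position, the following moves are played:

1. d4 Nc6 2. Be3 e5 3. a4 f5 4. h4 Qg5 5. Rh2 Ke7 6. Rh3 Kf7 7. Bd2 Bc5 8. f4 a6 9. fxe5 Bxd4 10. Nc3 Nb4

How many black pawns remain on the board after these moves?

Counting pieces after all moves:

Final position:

  a b c d e f g h
  ─────────────────
8│♜ · ♝ · · · ♞ ♜│8
7│· ♟ ♟ ♟ · ♚ ♟ ♟│7
6│♟ · · · · · · ·│6
5│· · · · ♙ ♟ ♛ ·│5
4│♙ ♞ · ♝ · · · ♙│4
3│· · ♘ · · · · ♖│3
2│· ♙ ♙ ♗ ♙ · ♙ ·│2
1│♖ · · ♕ ♔ ♗ ♘ ·│1
  ─────────────────
  a b c d e f g h


7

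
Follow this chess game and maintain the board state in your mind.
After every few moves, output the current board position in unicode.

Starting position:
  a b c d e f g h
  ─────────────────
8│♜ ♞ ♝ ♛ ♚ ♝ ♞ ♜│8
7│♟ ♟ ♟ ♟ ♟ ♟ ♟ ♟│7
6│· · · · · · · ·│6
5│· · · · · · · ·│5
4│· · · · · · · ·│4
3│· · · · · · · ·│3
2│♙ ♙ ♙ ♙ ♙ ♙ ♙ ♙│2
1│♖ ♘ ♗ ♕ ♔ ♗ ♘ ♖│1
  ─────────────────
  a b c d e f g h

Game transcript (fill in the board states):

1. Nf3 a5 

  a b c d e f g h
  ─────────────────
8│♜ ♞ ♝ ♛ ♚ ♝ ♞ ♜│8
7│· ♟ ♟ ♟ ♟ ♟ ♟ ♟│7
6│· · · · · · · ·│6
5│♟ · · · · · · ·│5
4│· · · · · · · ·│4
3│· · · · · ♘ · ·│3
2│♙ ♙ ♙ ♙ ♙ ♙ ♙ ♙│2
1│♖ ♘ ♗ ♕ ♔ ♗ · ♖│1
  ─────────────────
  a b c d e f g h

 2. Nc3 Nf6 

  a b c d e f g h
  ─────────────────
8│♜ ♞ ♝ ♛ ♚ ♝ · ♜│8
7│· ♟ ♟ ♟ ♟ ♟ ♟ ♟│7
6│· · · · · ♞ · ·│6
5│♟ · · · · · · ·│5
4│· · · · · · · ·│4
3│· · ♘ · · ♘ · ·│3
2│♙ ♙ ♙ ♙ ♙ ♙ ♙ ♙│2
1│♖ · ♗ ♕ ♔ ♗ · ♖│1
  ─────────────────
  a b c d e f g h

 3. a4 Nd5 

  a b c d e f g h
  ─────────────────
8│♜ ♞ ♝ ♛ ♚ ♝ · ♜│8
7│· ♟ ♟ ♟ ♟ ♟ ♟ ♟│7
6│· · · · · · · ·│6
5│♟ · · ♞ · · · ·│5
4│♙ · · · · · · ·│4
3│· · ♘ · · ♘ · ·│3
2│· ♙ ♙ ♙ ♙ ♙ ♙ ♙│2
1│♖ · ♗ ♕ ♔ ♗ · ♖│1
  ─────────────────
  a b c d e f g h

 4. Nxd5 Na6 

  a b c d e f g h
  ─────────────────
8│♜ · ♝ ♛ ♚ ♝ · ♜│8
7│· ♟ ♟ ♟ ♟ ♟ ♟ ♟│7
6│♞ · · · · · · ·│6
5│♟ · · ♘ · · · ·│5
4│♙ · · · · · · ·│4
3│· · · · · ♘ · ·│3
2│· ♙ ♙ ♙ ♙ ♙ ♙ ♙│2
1│♖ · ♗ ♕ ♔ ♗ · ♖│1
  ─────────────────
  a b c d e f g h

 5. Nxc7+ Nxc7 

  a b c d e f g h
  ─────────────────
8│♜ · ♝ ♛ ♚ ♝ · ♜│8
7│· ♟ ♞ ♟ ♟ ♟ ♟ ♟│7
6│· · · · · · · ·│6
5│♟ · · · · · · ·│5
4│♙ · · · · · · ·│4
3│· · · · · ♘ · ·│3
2│· ♙ ♙ ♙ ♙ ♙ ♙ ♙│2
1│♖ · ♗ ♕ ♔ ♗ · ♖│1
  ─────────────────
  a b c d e f g h

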